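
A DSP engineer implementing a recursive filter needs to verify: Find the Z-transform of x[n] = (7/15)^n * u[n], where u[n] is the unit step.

The Z-transform of a^n * u[n] is z/(z-a) for |z| > |a|.
Here a = 7/15, so X(z) = z/(z - (7/15)) = 15z/(15z - 7)
ROC: |z| > 7/15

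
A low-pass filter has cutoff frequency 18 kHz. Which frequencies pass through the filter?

A low-pass filter passes all frequencies below the cutoff frequency 18 kHz and attenuates higher frequencies.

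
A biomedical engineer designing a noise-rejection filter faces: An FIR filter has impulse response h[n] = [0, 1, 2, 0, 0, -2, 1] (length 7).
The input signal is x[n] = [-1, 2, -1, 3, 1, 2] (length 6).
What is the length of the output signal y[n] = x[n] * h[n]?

For linear convolution, the output length is:
len(y) = len(x) + len(h) - 1 = 6 + 7 - 1 = 12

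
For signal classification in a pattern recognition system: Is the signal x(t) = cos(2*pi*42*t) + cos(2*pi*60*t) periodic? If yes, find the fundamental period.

f1 = 42 Hz, f2 = 60 Hz
Period T1 = 1/42, T2 = 1/60
Ratio T1/T2 = 60/42, which is rational.
The signal is periodic with fundamental period T = 1/GCD(42,60) = 1/6 s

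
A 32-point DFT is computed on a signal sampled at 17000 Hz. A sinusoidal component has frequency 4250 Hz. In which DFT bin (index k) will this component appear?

DFT frequency resolution = f_s/N = 17000/32 = 2125/4 Hz
Bin index k = f_signal / resolution = 4250 / 2125/4 = 8
The signal frequency 4250 Hz falls in DFT bin k = 8.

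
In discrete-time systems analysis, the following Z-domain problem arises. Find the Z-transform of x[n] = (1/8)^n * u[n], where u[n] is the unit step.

The Z-transform of a^n * u[n] is z/(z-a) for |z| > |a|.
Here a = 1/8, so X(z) = z/(z - (1/8)) = 8z/(8z - 1)
ROC: |z| > 1/8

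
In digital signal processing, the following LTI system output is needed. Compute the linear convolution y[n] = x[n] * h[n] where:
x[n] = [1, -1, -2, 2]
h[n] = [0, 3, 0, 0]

y[n] = sum_k x[k]*h[n-k]. Output length = len(x) + len(h) - 1 = 4 + 4 - 1 = 7.
y[0] = 1*0 = 0
y[1] = -1*0 + 1*3 = 3
y[2] = -2*0 + -1*3 + 1*0 = -3
y[3] = 2*0 + -2*3 + -1*0 + 1*0 = -6
y[4] = 2*3 + -2*0 + -1*0 = 6
y[5] = 2*0 + -2*0 = 0
y[6] = 2*0 = 0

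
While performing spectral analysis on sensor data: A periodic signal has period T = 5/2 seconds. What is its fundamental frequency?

The fundamental frequency is the reciprocal of the period.
f = 1/T = 1/(5/2) = 2/5 Hz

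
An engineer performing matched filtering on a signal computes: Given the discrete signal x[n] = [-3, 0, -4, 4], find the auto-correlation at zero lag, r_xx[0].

The auto-correlation at zero lag r_xx[0] equals the signal energy.
r_xx[0] = sum of x[n]^2 = (-3)^2 + 0^2 + (-4)^2 + 4^2
= 9 + 0 + 16 + 16 = 41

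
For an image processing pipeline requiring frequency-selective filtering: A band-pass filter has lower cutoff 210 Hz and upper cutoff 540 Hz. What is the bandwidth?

Bandwidth = f_high - f_low
= 540 Hz - 210 Hz = 330 Hz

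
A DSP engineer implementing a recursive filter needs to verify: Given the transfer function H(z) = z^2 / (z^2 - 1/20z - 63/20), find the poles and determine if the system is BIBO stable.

Poles are roots of the denominator: z^2 - 1/20z - 63/20 = 0.
Quadratic formula: z = [-(-1/20) +/- sqrt((-1/20)^2 - 4*(-63/20))] / 2
Discriminant = 1/400 + 63/5 = 5041/400; sqrt = 71/20.
z = (1/20 +/- 71/20) / 2 => z = 9/5 or z = -7/4.
|p1| = 7/4, |p2| = 9/5.
For BIBO stability, all poles must lie inside the unit circle (|p| < 1).
System is UNSTABLE since at least one |p| >= 1.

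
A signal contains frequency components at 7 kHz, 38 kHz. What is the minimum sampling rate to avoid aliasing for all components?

The highest frequency component is f_max = 38 kHz.
Nyquist rate = 2 * f_max = 2 * 38 kHz = 76 kHz.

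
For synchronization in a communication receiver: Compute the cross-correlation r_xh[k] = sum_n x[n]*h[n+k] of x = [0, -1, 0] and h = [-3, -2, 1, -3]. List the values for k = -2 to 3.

Both sequences indexed from 0 and zero outside their support.
Lags with overlap: k = -2 to 3.
  r_xh[-2] = x[2]*h[0] = 0
  r_xh[-1] = x[1]*h[0] + x[2]*h[1] = 3
  r_xh[0] = x[0]*h[0] + x[1]*h[1] + x[2]*h[2] = 2
  r_xh[1] = x[0]*h[1] + x[1]*h[2] + x[2]*h[3] = -1
  r_xh[2] = x[0]*h[2] + x[1]*h[3] = 3
  r_xh[3] = x[0]*h[3] = 0
r_xh = [0, 3, 2, -1, 3, 0] (for k = -2, ..., 3)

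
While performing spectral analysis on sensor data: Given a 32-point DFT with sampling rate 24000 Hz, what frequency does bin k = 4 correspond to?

The frequency of DFT bin k is: f_k = k * f_s / N
f_4 = 4 * 24000 / 32 = 3000 Hz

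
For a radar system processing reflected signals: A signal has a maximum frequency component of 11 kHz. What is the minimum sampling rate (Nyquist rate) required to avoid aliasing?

By the Nyquist-Shannon sampling theorem,
the minimum sampling rate (Nyquist rate) must be at least 2 * f_max.
Nyquist rate = 2 * 11 kHz = 22 kHz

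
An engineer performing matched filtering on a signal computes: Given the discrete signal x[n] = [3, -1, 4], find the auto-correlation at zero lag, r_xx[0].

The auto-correlation at zero lag r_xx[0] equals the signal energy.
r_xx[0] = sum of x[n]^2 = 3^2 + (-1)^2 + 4^2
= 9 + 1 + 16 = 26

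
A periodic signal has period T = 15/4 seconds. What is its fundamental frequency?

The fundamental frequency is the reciprocal of the period.
f = 1/T = 1/(15/4) = 4/15 Hz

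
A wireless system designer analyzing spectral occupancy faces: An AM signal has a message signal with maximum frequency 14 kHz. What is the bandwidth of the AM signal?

In AM (double-sideband), the bandwidth is twice the message frequency.
BW = 2 * f_m = 2 * 14 kHz = 28 kHz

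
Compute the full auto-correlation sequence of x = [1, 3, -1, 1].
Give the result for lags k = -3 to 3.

r_xx[k] = sum_m x[m]*x[m+k], indexed from 0, for k = -3 to 3:
  r_xx[-3] = x[3]*x[0] = 1
  r_xx[-2] = x[2]*x[0] + x[3]*x[1] = 2
  r_xx[-1] = x[1]*x[0] + x[2]*x[1] + x[3]*x[2] = -1
  r_xx[0] = x[0]*x[0] + x[1]*x[1] + x[2]*x[2] + x[3]*x[3] = 12
  r_xx[1] = x[0]*x[1] + x[1]*x[2] + x[2]*x[3] = -1
  r_xx[2] = x[0]*x[2] + x[1]*x[3] = 2
  r_xx[3] = x[0]*x[3] = 1
r_xx = [1, 2, -1, 12, -1, 2, 1]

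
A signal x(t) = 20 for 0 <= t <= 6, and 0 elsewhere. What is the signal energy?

Energy = integral of |x(t)|^2 dt over the signal duration
= 20^2 * 6 = 400 * 6 = 2400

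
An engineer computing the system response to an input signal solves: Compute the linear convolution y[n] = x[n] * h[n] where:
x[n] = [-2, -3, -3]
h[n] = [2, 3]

y[n] = sum_k x[k]*h[n-k]. Output length = len(x) + len(h) - 1 = 3 + 2 - 1 = 4.
y[0] = -2*2 = -4
y[1] = -3*2 + -2*3 = -12
y[2] = -3*2 + -3*3 = -15
y[3] = -3*3 = -9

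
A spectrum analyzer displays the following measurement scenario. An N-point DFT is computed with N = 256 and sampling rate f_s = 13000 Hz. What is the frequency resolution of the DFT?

DFT frequency resolution = f_s / N
= 13000 / 256 = 1625/32 Hz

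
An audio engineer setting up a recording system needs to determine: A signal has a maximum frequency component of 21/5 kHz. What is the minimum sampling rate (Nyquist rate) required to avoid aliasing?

By the Nyquist-Shannon sampling theorem,
the minimum sampling rate (Nyquist rate) must be at least 2 * f_max.
Nyquist rate = 2 * 21/5 kHz = 42/5 kHz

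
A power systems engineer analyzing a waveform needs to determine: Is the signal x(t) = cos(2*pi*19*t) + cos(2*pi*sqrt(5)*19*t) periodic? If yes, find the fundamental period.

f1 = 19 Hz, f2 = 19*sqrt(5) Hz
Ratio f2/f1 = sqrt(5), which is irrational.
Since the frequency ratio is irrational, no common period exists.
The signal is not periodic.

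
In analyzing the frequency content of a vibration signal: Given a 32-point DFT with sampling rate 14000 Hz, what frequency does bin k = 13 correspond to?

The frequency of DFT bin k is: f_k = k * f_s / N
f_13 = 13 * 14000 / 32 = 11375/2 Hz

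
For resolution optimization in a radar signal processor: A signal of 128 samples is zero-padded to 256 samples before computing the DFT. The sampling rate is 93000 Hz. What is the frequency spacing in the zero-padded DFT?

Original DFT: N = 128, resolution = f_s/N = 93000/128 = 11625/16 Hz
Zero-padded DFT: N = 256, resolution = f_s/N = 93000/256 = 11625/32 Hz
Zero-padding interpolates the spectrum (finer frequency grid)
but does NOT improve the true spectral resolution (ability to resolve close frequencies).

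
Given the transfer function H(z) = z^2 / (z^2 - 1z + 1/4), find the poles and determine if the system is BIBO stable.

Poles are roots of the denominator: z^2 - 1z + 1/4 = 0.
Quadratic formula: z = [-(-1) +/- sqrt((-1)^2 - 4*(1/4))] / 2
Discriminant = 1 - 1 = 0; sqrt = 0.
z = (1 +/- 0) / 2 = 1/2 (repeated root).
|p1| = 1/2, |p2| = 1/2.
For BIBO stability, all poles must lie inside the unit circle (|p| < 1).
System is STABLE since both |p| < 1.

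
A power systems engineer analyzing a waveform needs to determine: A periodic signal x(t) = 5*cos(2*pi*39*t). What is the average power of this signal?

Average power of A*cos(wt) is A^2/2.
P = 5^2 / 2 = 25/2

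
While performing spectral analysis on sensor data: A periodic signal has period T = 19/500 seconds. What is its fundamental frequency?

The fundamental frequency is the reciprocal of the period.
f = 1/T = 1/(19/500) = 500/19 Hz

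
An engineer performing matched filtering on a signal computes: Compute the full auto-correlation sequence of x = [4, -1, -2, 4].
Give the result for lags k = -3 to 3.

r_xx[k] = sum_m x[m]*x[m+k], indexed from 0, for k = -3 to 3:
  r_xx[-3] = x[3]*x[0] = 16
  r_xx[-2] = x[2]*x[0] + x[3]*x[1] = -12
  r_xx[-1] = x[1]*x[0] + x[2]*x[1] + x[3]*x[2] = -10
  r_xx[0] = x[0]*x[0] + x[1]*x[1] + x[2]*x[2] + x[3]*x[3] = 37
  r_xx[1] = x[0]*x[1] + x[1]*x[2] + x[2]*x[3] = -10
  r_xx[2] = x[0]*x[2] + x[1]*x[3] = -12
  r_xx[3] = x[0]*x[3] = 16
r_xx = [16, -12, -10, 37, -10, -12, 16]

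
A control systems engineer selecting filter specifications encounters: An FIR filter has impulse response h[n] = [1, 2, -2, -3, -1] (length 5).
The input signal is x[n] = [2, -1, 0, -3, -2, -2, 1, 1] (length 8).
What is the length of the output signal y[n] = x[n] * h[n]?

For linear convolution, the output length is:
len(y) = len(x) + len(h) - 1 = 8 + 5 - 1 = 12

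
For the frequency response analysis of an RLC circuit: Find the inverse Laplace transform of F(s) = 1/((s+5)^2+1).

Standard pair: w/((s+a)^2+w^2) <-> e^(-at)*sin(wt)*u(t)
With a=5, w=1: f(t) = e^(-5t)*sin(t)*u(t)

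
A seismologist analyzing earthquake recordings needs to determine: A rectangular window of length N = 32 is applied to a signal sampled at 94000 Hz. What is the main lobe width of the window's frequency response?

For a rectangular window of length N,
the main lobe width in frequency is 2*f_s/N.
= 2*94000/32 = 5875 Hz
This determines the minimum frequency separation for resolving two sinusoids.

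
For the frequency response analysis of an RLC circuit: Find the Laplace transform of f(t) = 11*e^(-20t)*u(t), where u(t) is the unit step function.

Standard Laplace transform pair:
e^(-at)*u(t) <-> 1/(s+a)
With a = 20: L{11*e^(-20t)*u(t)} = 11/(s+20), ROC: Re(s) > -20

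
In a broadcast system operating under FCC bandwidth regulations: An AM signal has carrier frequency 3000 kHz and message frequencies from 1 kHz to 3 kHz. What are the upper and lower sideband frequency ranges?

Upper sideband (USB) = fc + [fm_low, fm_high] = 3000 + [1, 3] = [3001, 3003] kHz
Lower sideband (LSB) = fc - [fm_high, fm_low] = 3000 - [3, 1] = [2997, 2999] kHz
Total occupied spectrum: 2997 kHz to 3003 kHz (plus carrier at 3000 kHz)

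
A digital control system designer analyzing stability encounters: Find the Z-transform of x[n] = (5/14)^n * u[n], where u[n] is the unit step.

The Z-transform of a^n * u[n] is z/(z-a) for |z| > |a|.
Here a = 5/14, so X(z) = z/(z - (5/14)) = 14z/(14z - 5)
ROC: |z| > 5/14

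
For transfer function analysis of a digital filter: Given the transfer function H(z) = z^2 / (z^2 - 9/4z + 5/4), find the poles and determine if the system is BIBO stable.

Poles are roots of the denominator: z^2 - 9/4z + 5/4 = 0.
Quadratic formula: z = [-(-9/4) +/- sqrt((-9/4)^2 - 4*(5/4))] / 2
Discriminant = 81/16 - 5 = 1/16; sqrt = 1/4.
z = (9/4 +/- 1/4) / 2 => z = 5/4 or z = 1.
|p1| = 1, |p2| = 5/4.
For BIBO stability, all poles must lie inside the unit circle (|p| < 1).
System is UNSTABLE since at least one |p| >= 1.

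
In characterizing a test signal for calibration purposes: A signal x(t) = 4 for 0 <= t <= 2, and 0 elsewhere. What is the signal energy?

Energy = integral of |x(t)|^2 dt over the signal duration
= 4^2 * 2 = 16 * 2 = 32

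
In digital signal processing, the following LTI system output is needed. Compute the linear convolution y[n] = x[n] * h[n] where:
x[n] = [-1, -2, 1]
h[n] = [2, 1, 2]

y[n] = sum_k x[k]*h[n-k]. Output length = len(x) + len(h) - 1 = 3 + 3 - 1 = 5.
y[0] = -1*2 = -2
y[1] = -2*2 + -1*1 = -5
y[2] = 1*2 + -2*1 + -1*2 = -2
y[3] = 1*1 + -2*2 = -3
y[4] = 1*2 = 2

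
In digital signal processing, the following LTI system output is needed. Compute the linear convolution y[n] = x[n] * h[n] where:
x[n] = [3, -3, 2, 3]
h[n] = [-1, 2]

y[n] = sum_k x[k]*h[n-k]. Output length = len(x) + len(h) - 1 = 4 + 2 - 1 = 5.
y[0] = 3*-1 = -3
y[1] = -3*-1 + 3*2 = 9
y[2] = 2*-1 + -3*2 = -8
y[3] = 3*-1 + 2*2 = 1
y[4] = 3*2 = 6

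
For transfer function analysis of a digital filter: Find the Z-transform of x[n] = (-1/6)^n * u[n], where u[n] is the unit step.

The Z-transform of a^n * u[n] is z/(z-a) for |z| > |a|.
Here a = -1/6, so X(z) = z/(z - (-1/6)) = 6z/(6z + 1)
ROC: |z| > 1/6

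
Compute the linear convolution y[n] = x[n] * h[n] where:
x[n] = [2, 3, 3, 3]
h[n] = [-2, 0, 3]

y[n] = sum_k x[k]*h[n-k]. Output length = len(x) + len(h) - 1 = 4 + 3 - 1 = 6.
y[0] = 2*-2 = -4
y[1] = 3*-2 + 2*0 = -6
y[2] = 3*-2 + 3*0 + 2*3 = 0
y[3] = 3*-2 + 3*0 + 3*3 = 3
y[4] = 3*0 + 3*3 = 9
y[5] = 3*3 = 9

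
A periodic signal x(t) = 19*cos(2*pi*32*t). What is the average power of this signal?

Average power of A*cos(wt) is A^2/2.
P = 19^2 / 2 = 361/2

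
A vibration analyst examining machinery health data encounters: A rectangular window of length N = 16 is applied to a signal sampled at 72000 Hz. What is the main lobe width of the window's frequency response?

For a rectangular window of length N,
the main lobe width in frequency is 2*f_s/N.
= 2*72000/16 = 9000 Hz
This determines the minimum frequency separation for resolving two sinusoids.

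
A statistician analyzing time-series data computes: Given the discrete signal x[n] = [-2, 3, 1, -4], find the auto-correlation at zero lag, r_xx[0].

The auto-correlation at zero lag r_xx[0] equals the signal energy.
r_xx[0] = sum of x[n]^2 = (-2)^2 + 3^2 + 1^2 + (-4)^2
= 4 + 9 + 1 + 16 = 30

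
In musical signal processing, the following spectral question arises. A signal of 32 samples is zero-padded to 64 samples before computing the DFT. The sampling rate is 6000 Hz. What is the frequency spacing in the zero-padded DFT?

Original DFT: N = 32, resolution = f_s/N = 6000/32 = 375/2 Hz
Zero-padded DFT: N = 64, resolution = f_s/N = 6000/64 = 375/4 Hz
Zero-padding interpolates the spectrum (finer frequency grid)
but does NOT improve the true spectral resolution (ability to resolve close frequencies).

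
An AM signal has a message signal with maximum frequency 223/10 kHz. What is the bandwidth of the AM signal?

In AM (double-sideband), the bandwidth is twice the message frequency.
BW = 2 * f_m = 2 * 223/10 kHz = 223/5 kHz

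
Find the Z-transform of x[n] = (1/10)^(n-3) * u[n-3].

Time-shifting property: if X(z) = Z{x[n]}, then Z{x[n-d]} = z^(-d) * X(z)
X(z) = z/(z - 1/10) for x[n] = (1/10)^n * u[n]
Z{x[n-3]} = z^(-3) * z/(z - 1/10) = z^(-2)/(z - 1/10)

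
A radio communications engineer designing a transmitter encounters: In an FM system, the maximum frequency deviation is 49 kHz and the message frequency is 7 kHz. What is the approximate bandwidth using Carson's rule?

Carson's rule: BW = 2*(delta_f + f_m)
= 2*(49 + 7) kHz = 112 kHz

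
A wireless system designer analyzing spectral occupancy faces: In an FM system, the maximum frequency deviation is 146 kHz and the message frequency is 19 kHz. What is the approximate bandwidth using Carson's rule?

Carson's rule: BW = 2*(delta_f + f_m)
= 2*(146 + 19) kHz = 330 kHz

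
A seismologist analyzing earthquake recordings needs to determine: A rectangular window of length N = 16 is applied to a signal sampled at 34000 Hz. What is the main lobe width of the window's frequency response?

For a rectangular window of length N,
the main lobe width in frequency is 2*f_s/N.
= 2*34000/16 = 4250 Hz
This determines the minimum frequency separation for resolving two sinusoids.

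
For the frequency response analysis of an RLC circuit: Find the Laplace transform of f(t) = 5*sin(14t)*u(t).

Standard pair: sin(wt)*u(t) <-> w/(s^2+w^2)
With w = 14: L{5*sin(14t)*u(t)} = 70/(s^2+196)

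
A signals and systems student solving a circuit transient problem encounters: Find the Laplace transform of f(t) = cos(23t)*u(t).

Standard pair: cos(wt)*u(t) <-> s/(s^2+w^2)
With w = 23: L{cos(23t)*u(t)} = s/(s^2+529)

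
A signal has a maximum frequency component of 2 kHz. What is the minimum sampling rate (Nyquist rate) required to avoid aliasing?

By the Nyquist-Shannon sampling theorem,
the minimum sampling rate (Nyquist rate) must be at least 2 * f_max.
Nyquist rate = 2 * 2 kHz = 4 kHz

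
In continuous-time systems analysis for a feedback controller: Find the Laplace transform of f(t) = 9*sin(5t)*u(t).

Standard pair: sin(wt)*u(t) <-> w/(s^2+w^2)
With w = 5: L{9*sin(5t)*u(t)} = 45/(s^2+25)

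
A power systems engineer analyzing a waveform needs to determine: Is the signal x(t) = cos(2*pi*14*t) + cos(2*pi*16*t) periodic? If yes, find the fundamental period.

f1 = 14 Hz, f2 = 16 Hz
Period T1 = 1/14, T2 = 1/16
Ratio T1/T2 = 16/14, which is rational.
The signal is periodic with fundamental period T = 1/GCD(14,16) = 1/2 s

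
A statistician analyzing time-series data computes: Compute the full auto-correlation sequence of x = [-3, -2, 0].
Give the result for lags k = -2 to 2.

r_xx[k] = sum_m x[m]*x[m+k], indexed from 0, for k = -2 to 2:
  r_xx[-2] = x[2]*x[0] = 0
  r_xx[-1] = x[1]*x[0] + x[2]*x[1] = 6
  r_xx[0] = x[0]*x[0] + x[1]*x[1] + x[2]*x[2] = 13
  r_xx[1] = x[0]*x[1] + x[1]*x[2] = 6
  r_xx[2] = x[0]*x[2] = 0
r_xx = [0, 6, 13, 6, 0]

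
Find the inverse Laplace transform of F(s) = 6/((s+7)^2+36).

Standard pair: w/((s+a)^2+w^2) <-> e^(-at)*sin(wt)*u(t)
With a=7, w=6: f(t) = e^(-7t)*sin(6t)*u(t)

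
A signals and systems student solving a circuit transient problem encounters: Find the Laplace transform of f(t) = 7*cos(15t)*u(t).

Standard pair: cos(wt)*u(t) <-> s/(s^2+w^2)
With w = 15: L{7*cos(15t)*u(t)} = 7s/(s^2+225)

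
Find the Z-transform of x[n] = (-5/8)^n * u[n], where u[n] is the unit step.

The Z-transform of a^n * u[n] is z/(z-a) for |z| > |a|.
Here a = -5/8, so X(z) = z/(z - (-5/8)) = 8z/(8z + 5)
ROC: |z| > 5/8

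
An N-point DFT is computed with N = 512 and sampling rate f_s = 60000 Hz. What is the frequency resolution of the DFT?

DFT frequency resolution = f_s / N
= 60000 / 512 = 1875/16 Hz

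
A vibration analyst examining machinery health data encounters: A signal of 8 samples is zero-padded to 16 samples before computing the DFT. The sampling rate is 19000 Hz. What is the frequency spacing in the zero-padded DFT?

Original DFT: N = 8, resolution = f_s/N = 19000/8 = 2375 Hz
Zero-padded DFT: N = 16, resolution = f_s/N = 19000/16 = 2375/2 Hz
Zero-padding interpolates the spectrum (finer frequency grid)
but does NOT improve the true spectral resolution (ability to resolve close frequencies).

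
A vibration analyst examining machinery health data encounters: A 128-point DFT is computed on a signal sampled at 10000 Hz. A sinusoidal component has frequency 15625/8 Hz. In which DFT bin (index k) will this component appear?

DFT frequency resolution = f_s/N = 10000/128 = 625/8 Hz
Bin index k = f_signal / resolution = 15625/8 / 625/8 = 25
The signal frequency 15625/8 Hz falls in DFT bin k = 25.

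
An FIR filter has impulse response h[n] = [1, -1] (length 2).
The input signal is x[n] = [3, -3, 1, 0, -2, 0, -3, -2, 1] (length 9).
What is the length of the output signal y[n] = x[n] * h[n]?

For linear convolution, the output length is:
len(y) = len(x) + len(h) - 1 = 9 + 2 - 1 = 10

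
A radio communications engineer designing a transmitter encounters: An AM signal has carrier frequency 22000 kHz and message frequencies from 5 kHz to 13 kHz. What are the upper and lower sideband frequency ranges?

Upper sideband (USB) = fc + [fm_low, fm_high] = 22000 + [5, 13] = [22005, 22013] kHz
Lower sideband (LSB) = fc - [fm_high, fm_low] = 22000 - [13, 5] = [21987, 21995] kHz
Total occupied spectrum: 21987 kHz to 22013 kHz (plus carrier at 22000 kHz)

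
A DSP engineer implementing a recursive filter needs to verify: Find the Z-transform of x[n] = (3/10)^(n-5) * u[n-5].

Time-shifting property: if X(z) = Z{x[n]}, then Z{x[n-d]} = z^(-d) * X(z)
X(z) = z/(z - 3/10) for x[n] = (3/10)^n * u[n]
Z{x[n-5]} = z^(-5) * z/(z - 3/10) = z^(-4)/(z - 3/10)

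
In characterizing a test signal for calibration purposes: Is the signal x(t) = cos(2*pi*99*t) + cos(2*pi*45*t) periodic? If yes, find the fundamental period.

f1 = 99 Hz, f2 = 45 Hz
Period T1 = 1/99, T2 = 1/45
Ratio T1/T2 = 45/99, which is rational.
The signal is periodic with fundamental period T = 1/GCD(99,45) = 1/9 s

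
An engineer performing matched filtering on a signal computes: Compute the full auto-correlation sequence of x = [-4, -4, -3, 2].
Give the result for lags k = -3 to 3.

r_xx[k] = sum_m x[m]*x[m+k], indexed from 0, for k = -3 to 3:
  r_xx[-3] = x[3]*x[0] = -8
  r_xx[-2] = x[2]*x[0] + x[3]*x[1] = 4
  r_xx[-1] = x[1]*x[0] + x[2]*x[1] + x[3]*x[2] = 22
  r_xx[0] = x[0]*x[0] + x[1]*x[1] + x[2]*x[2] + x[3]*x[3] = 45
  r_xx[1] = x[0]*x[1] + x[1]*x[2] + x[2]*x[3] = 22
  r_xx[2] = x[0]*x[2] + x[1]*x[3] = 4
  r_xx[3] = x[0]*x[3] = -8
r_xx = [-8, 4, 22, 45, 22, 4, -8]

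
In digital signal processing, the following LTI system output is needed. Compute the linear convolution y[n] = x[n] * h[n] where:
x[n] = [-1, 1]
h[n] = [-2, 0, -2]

y[n] = sum_k x[k]*h[n-k]. Output length = len(x) + len(h) - 1 = 2 + 3 - 1 = 4.
y[0] = -1*-2 = 2
y[1] = 1*-2 + -1*0 = -2
y[2] = 1*0 + -1*-2 = 2
y[3] = 1*-2 = -2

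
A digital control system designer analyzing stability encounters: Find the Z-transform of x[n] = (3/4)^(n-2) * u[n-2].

Time-shifting property: if X(z) = Z{x[n]}, then Z{x[n-d]} = z^(-d) * X(z)
X(z) = z/(z - 3/4) for x[n] = (3/4)^n * u[n]
Z{x[n-2]} = z^(-2) * z/(z - 3/4) = z^(-1)/(z - 3/4)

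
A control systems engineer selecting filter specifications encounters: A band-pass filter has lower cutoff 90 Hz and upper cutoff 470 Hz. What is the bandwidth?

Bandwidth = f_high - f_low
= 470 Hz - 90 Hz = 380 Hz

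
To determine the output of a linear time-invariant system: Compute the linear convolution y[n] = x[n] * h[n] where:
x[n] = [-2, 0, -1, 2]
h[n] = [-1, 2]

y[n] = sum_k x[k]*h[n-k]. Output length = len(x) + len(h) - 1 = 4 + 2 - 1 = 5.
y[0] = -2*-1 = 2
y[1] = 0*-1 + -2*2 = -4
y[2] = -1*-1 + 0*2 = 1
y[3] = 2*-1 + -1*2 = -4
y[4] = 2*2 = 4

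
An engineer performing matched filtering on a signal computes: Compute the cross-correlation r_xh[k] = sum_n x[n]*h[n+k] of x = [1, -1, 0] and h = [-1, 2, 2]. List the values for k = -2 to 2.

Both sequences indexed from 0 and zero outside their support.
Lags with overlap: k = -2 to 2.
  r_xh[-2] = x[2]*h[0] = 0
  r_xh[-1] = x[1]*h[0] + x[2]*h[1] = 1
  r_xh[0] = x[0]*h[0] + x[1]*h[1] + x[2]*h[2] = -3
  r_xh[1] = x[0]*h[1] + x[1]*h[2] = 0
  r_xh[2] = x[0]*h[2] = 2
r_xh = [0, 1, -3, 0, 2] (for k = -2, ..., 2)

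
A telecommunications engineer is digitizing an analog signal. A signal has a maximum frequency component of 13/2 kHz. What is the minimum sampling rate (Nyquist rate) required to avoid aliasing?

By the Nyquist-Shannon sampling theorem,
the minimum sampling rate (Nyquist rate) must be at least 2 * f_max.
Nyquist rate = 2 * 13/2 kHz = 13 kHz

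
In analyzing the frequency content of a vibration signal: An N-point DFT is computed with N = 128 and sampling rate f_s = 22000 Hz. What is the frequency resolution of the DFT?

DFT frequency resolution = f_s / N
= 22000 / 128 = 1375/8 Hz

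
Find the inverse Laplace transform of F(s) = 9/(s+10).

Standard pair: k/(s+a) <-> k*e^(-at)*u(t)
With k=9, a=10: f(t) = 9*e^(-10t)*u(t)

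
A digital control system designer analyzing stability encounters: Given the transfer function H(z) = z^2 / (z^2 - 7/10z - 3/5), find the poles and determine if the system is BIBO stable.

Poles are roots of the denominator: z^2 - 7/10z - 3/5 = 0.
Quadratic formula: z = [-(-7/10) +/- sqrt((-7/10)^2 - 4*(-3/5))] / 2
Discriminant = 49/100 + 12/5 = 289/100; sqrt = 17/10.
z = (7/10 +/- 17/10) / 2 => z = 6/5 or z = -1/2.
|p1| = 6/5, |p2| = 1/2.
For BIBO stability, all poles must lie inside the unit circle (|p| < 1).
System is UNSTABLE since at least one |p| >= 1.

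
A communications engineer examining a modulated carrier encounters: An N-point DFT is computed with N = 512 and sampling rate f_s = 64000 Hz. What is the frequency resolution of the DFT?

DFT frequency resolution = f_s / N
= 64000 / 512 = 125 Hz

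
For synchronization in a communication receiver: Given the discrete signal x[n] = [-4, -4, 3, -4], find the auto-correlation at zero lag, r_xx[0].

The auto-correlation at zero lag r_xx[0] equals the signal energy.
r_xx[0] = sum of x[n]^2 = (-4)^2 + (-4)^2 + 3^2 + (-4)^2
= 16 + 16 + 9 + 16 = 57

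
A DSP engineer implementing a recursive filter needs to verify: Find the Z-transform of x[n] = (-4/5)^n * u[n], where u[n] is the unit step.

The Z-transform of a^n * u[n] is z/(z-a) for |z| > |a|.
Here a = -4/5, so X(z) = z/(z - (-4/5)) = 5z/(5z + 4)
ROC: |z| > 4/5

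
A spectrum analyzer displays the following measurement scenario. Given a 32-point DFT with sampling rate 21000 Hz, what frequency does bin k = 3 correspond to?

The frequency of DFT bin k is: f_k = k * f_s / N
f_3 = 3 * 21000 / 32 = 7875/4 Hz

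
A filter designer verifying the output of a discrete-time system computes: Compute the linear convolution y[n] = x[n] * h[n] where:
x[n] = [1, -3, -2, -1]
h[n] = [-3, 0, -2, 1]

y[n] = sum_k x[k]*h[n-k]. Output length = len(x) + len(h) - 1 = 4 + 4 - 1 = 7.
y[0] = 1*-3 = -3
y[1] = -3*-3 + 1*0 = 9
y[2] = -2*-3 + -3*0 + 1*-2 = 4
y[3] = -1*-3 + -2*0 + -3*-2 + 1*1 = 10
y[4] = -1*0 + -2*-2 + -3*1 = 1
y[5] = -1*-2 + -2*1 = 0
y[6] = -1*1 = -1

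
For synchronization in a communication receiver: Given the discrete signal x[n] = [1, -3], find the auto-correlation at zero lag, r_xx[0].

The auto-correlation at zero lag r_xx[0] equals the signal energy.
r_xx[0] = sum of x[n]^2 = 1^2 + (-3)^2
= 1 + 9 = 10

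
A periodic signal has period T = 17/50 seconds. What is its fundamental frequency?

The fundamental frequency is the reciprocal of the period.
f = 1/T = 1/(17/50) = 50/17 Hz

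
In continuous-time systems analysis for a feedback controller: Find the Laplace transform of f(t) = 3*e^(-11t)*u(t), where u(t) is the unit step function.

Standard Laplace transform pair:
e^(-at)*u(t) <-> 1/(s+a)
With a = 11: L{3*e^(-11t)*u(t)} = 3/(s+11), ROC: Re(s) > -11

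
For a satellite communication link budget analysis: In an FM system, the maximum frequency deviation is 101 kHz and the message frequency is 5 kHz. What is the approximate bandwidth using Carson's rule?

Carson's rule: BW = 2*(delta_f + f_m)
= 2*(101 + 5) kHz = 212 kHz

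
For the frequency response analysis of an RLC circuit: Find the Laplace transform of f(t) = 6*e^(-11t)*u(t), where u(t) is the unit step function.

Standard Laplace transform pair:
e^(-at)*u(t) <-> 1/(s+a)
With a = 11: L{6*e^(-11t)*u(t)} = 6/(s+11), ROC: Re(s) > -11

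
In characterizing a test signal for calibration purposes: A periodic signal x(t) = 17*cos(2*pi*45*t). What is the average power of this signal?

Average power of A*cos(wt) is A^2/2.
P = 17^2 / 2 = 289/2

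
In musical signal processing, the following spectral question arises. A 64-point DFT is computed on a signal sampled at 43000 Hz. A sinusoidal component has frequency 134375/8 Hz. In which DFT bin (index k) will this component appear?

DFT frequency resolution = f_s/N = 43000/64 = 5375/8 Hz
Bin index k = f_signal / resolution = 134375/8 / 5375/8 = 25
The signal frequency 134375/8 Hz falls in DFT bin k = 25.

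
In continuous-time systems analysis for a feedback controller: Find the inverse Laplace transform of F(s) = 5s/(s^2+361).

Standard pair: s/(s^2+w^2) <-> cos(wt)*u(t)
With k=5, w=19: f(t) = 5*cos(19t)*u(t)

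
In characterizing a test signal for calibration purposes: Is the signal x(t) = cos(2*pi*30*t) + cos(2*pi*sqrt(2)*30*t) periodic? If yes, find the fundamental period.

f1 = 30 Hz, f2 = 30*sqrt(2) Hz
Ratio f2/f1 = sqrt(2), which is irrational.
Since the frequency ratio is irrational, no common period exists.
The signal is not periodic.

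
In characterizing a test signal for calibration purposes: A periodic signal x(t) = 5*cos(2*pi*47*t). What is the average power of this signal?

Average power of A*cos(wt) is A^2/2.
P = 5^2 / 2 = 25/2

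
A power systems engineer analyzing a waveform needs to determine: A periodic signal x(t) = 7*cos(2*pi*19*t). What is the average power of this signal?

Average power of A*cos(wt) is A^2/2.
P = 7^2 / 2 = 49/2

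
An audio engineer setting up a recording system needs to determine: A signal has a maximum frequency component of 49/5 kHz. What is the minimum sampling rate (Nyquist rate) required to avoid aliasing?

By the Nyquist-Shannon sampling theorem,
the minimum sampling rate (Nyquist rate) must be at least 2 * f_max.
Nyquist rate = 2 * 49/5 kHz = 98/5 kHz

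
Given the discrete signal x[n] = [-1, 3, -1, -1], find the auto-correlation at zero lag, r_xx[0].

The auto-correlation at zero lag r_xx[0] equals the signal energy.
r_xx[0] = sum of x[n]^2 = (-1)^2 + 3^2 + (-1)^2 + (-1)^2
= 1 + 9 + 1 + 1 = 12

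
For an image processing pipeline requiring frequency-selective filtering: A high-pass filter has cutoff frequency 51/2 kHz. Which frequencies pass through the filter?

A high-pass filter passes all frequencies above the cutoff frequency 51/2 kHz and attenuates lower frequencies.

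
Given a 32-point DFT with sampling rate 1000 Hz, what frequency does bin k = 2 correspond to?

The frequency of DFT bin k is: f_k = k * f_s / N
f_2 = 2 * 1000 / 32 = 125/2 Hz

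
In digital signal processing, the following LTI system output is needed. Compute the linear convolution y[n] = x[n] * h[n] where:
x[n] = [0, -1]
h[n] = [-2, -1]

y[n] = sum_k x[k]*h[n-k]. Output length = len(x) + len(h) - 1 = 2 + 2 - 1 = 3.
y[0] = 0*-2 = 0
y[1] = -1*-2 + 0*-1 = 2
y[2] = -1*-1 = 1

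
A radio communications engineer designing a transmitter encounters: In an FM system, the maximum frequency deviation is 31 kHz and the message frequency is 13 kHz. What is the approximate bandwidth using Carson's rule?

Carson's rule: BW = 2*(delta_f + f_m)
= 2*(31 + 13) kHz = 88 kHz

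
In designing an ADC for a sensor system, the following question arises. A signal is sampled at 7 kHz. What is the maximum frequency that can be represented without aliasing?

The maximum frequency that can be represented without aliasing
is the Nyquist frequency: f_max = f_s / 2 = 7 kHz / 2 = 7/2 kHz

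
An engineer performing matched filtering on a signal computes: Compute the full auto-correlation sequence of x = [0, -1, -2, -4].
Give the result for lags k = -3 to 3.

r_xx[k] = sum_m x[m]*x[m+k], indexed from 0, for k = -3 to 3:
  r_xx[-3] = x[3]*x[0] = 0
  r_xx[-2] = x[2]*x[0] + x[3]*x[1] = 4
  r_xx[-1] = x[1]*x[0] + x[2]*x[1] + x[3]*x[2] = 10
  r_xx[0] = x[0]*x[0] + x[1]*x[1] + x[2]*x[2] + x[3]*x[3] = 21
  r_xx[1] = x[0]*x[1] + x[1]*x[2] + x[2]*x[3] = 10
  r_xx[2] = x[0]*x[2] + x[1]*x[3] = 4
  r_xx[3] = x[0]*x[3] = 0
r_xx = [0, 4, 10, 21, 10, 4, 0]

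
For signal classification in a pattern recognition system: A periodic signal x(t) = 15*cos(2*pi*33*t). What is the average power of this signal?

Average power of A*cos(wt) is A^2/2.
P = 15^2 / 2 = 225/2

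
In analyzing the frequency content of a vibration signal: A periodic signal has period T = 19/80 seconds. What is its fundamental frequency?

The fundamental frequency is the reciprocal of the period.
f = 1/T = 1/(19/80) = 80/19 Hz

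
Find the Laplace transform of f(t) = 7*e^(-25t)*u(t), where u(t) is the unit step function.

Standard Laplace transform pair:
e^(-at)*u(t) <-> 1/(s+a)
With a = 25: L{7*e^(-25t)*u(t)} = 7/(s+25), ROC: Re(s) > -25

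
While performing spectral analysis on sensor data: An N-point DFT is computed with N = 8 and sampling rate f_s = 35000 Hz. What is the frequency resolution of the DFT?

DFT frequency resolution = f_s / N
= 35000 / 8 = 4375 Hz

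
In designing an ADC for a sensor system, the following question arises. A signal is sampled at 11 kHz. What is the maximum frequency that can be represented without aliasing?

The maximum frequency that can be represented without aliasing
is the Nyquist frequency: f_max = f_s / 2 = 11 kHz / 2 = 11/2 kHz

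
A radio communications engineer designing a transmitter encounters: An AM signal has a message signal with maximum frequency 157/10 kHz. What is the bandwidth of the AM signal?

In AM (double-sideband), the bandwidth is twice the message frequency.
BW = 2 * f_m = 2 * 157/10 kHz = 157/5 kHz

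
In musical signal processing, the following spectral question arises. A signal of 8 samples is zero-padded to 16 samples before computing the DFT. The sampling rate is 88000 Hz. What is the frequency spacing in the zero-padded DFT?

Original DFT: N = 8, resolution = f_s/N = 88000/8 = 11000 Hz
Zero-padded DFT: N = 16, resolution = f_s/N = 88000/16 = 5500 Hz
Zero-padding interpolates the spectrum (finer frequency grid)
but does NOT improve the true spectral resolution (ability to resolve close frequencies).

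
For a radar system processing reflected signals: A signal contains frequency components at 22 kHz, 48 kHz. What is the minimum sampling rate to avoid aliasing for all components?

The highest frequency component is f_max = 48 kHz.
Nyquist rate = 2 * f_max = 2 * 48 kHz = 96 kHz.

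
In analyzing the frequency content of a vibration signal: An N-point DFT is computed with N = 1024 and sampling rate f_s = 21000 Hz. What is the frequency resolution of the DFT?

DFT frequency resolution = f_s / N
= 21000 / 1024 = 2625/128 Hz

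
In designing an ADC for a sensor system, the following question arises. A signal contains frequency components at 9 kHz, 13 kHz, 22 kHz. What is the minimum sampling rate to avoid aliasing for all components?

The highest frequency component is f_max = 22 kHz.
Nyquist rate = 2 * f_max = 2 * 22 kHz = 44 kHz.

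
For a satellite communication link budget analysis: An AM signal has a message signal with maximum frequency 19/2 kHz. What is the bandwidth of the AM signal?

In AM (double-sideband), the bandwidth is twice the message frequency.
BW = 2 * f_m = 2 * 19/2 kHz = 19 kHz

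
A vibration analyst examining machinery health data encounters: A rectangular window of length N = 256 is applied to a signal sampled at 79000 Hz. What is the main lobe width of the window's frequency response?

For a rectangular window of length N,
the main lobe width in frequency is 2*f_s/N.
= 2*79000/256 = 9875/16 Hz
This determines the minimum frequency separation for resolving two sinusoids.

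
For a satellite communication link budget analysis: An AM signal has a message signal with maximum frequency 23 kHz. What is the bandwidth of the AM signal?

In AM (double-sideband), the bandwidth is twice the message frequency.
BW = 2 * f_m = 2 * 23 kHz = 46 kHz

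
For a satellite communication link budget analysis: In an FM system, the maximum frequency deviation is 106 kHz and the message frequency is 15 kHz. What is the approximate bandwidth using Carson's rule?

Carson's rule: BW = 2*(delta_f + f_m)
= 2*(106 + 15) kHz = 242 kHz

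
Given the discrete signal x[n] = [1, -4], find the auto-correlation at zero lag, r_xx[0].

The auto-correlation at zero lag r_xx[0] equals the signal energy.
r_xx[0] = sum of x[n]^2 = 1^2 + (-4)^2
= 1 + 16 = 17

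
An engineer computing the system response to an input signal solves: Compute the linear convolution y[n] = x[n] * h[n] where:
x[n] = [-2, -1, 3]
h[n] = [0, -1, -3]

y[n] = sum_k x[k]*h[n-k]. Output length = len(x) + len(h) - 1 = 3 + 3 - 1 = 5.
y[0] = -2*0 = 0
y[1] = -1*0 + -2*-1 = 2
y[2] = 3*0 + -1*-1 + -2*-3 = 7
y[3] = 3*-1 + -1*-3 = 0
y[4] = 3*-3 = -9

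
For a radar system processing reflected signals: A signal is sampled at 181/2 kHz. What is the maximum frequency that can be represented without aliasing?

The maximum frequency that can be represented without aliasing
is the Nyquist frequency: f_max = f_s / 2 = 181/2 kHz / 2 = 181/4 kHz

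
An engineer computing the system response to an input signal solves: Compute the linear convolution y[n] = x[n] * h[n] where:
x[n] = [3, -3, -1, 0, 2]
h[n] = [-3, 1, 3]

y[n] = sum_k x[k]*h[n-k]. Output length = len(x) + len(h) - 1 = 5 + 3 - 1 = 7.
y[0] = 3*-3 = -9
y[1] = -3*-3 + 3*1 = 12
y[2] = -1*-3 + -3*1 + 3*3 = 9
y[3] = 0*-3 + -1*1 + -3*3 = -10
y[4] = 2*-3 + 0*1 + -1*3 = -9
y[5] = 2*1 + 0*3 = 2
y[6] = 2*3 = 6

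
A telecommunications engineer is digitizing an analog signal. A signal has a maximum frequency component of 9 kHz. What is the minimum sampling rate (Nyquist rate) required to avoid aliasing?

By the Nyquist-Shannon sampling theorem,
the minimum sampling rate (Nyquist rate) must be at least 2 * f_max.
Nyquist rate = 2 * 9 kHz = 18 kHz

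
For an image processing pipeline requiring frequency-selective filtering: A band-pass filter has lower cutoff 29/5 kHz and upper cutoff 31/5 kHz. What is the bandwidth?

Bandwidth = f_high - f_low
= 31/5 kHz - 29/5 kHz = 2/5 kHz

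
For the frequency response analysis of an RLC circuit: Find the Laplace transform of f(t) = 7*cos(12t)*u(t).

Standard pair: cos(wt)*u(t) <-> s/(s^2+w^2)
With w = 12: L{7*cos(12t)*u(t)} = 7s/(s^2+144)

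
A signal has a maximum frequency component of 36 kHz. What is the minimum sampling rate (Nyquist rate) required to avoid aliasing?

By the Nyquist-Shannon sampling theorem,
the minimum sampling rate (Nyquist rate) must be at least 2 * f_max.
Nyquist rate = 2 * 36 kHz = 72 kHz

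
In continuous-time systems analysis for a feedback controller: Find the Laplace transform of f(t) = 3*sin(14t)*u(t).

Standard pair: sin(wt)*u(t) <-> w/(s^2+w^2)
With w = 14: L{3*sin(14t)*u(t)} = 42/(s^2+196)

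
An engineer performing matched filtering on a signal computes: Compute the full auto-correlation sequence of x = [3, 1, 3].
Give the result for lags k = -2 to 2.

r_xx[k] = sum_m x[m]*x[m+k], indexed from 0, for k = -2 to 2:
  r_xx[-2] = x[2]*x[0] = 9
  r_xx[-1] = x[1]*x[0] + x[2]*x[1] = 6
  r_xx[0] = x[0]*x[0] + x[1]*x[1] + x[2]*x[2] = 19
  r_xx[1] = x[0]*x[1] + x[1]*x[2] = 6
  r_xx[2] = x[0]*x[2] = 9
r_xx = [9, 6, 19, 6, 9]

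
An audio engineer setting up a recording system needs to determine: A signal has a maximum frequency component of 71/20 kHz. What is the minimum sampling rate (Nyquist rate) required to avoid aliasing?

By the Nyquist-Shannon sampling theorem,
the minimum sampling rate (Nyquist rate) must be at least 2 * f_max.
Nyquist rate = 2 * 71/20 kHz = 71/10 kHz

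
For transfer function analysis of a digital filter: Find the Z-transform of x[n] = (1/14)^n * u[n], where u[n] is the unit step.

The Z-transform of a^n * u[n] is z/(z-a) for |z| > |a|.
Here a = 1/14, so X(z) = z/(z - (1/14)) = 14z/(14z - 1)
ROC: |z| > 1/14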